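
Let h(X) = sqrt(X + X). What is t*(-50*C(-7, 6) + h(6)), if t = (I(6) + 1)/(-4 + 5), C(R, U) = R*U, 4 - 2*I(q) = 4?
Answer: 2100 + 2*sqrt(3) ≈ 2103.5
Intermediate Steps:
I(q) = 0 (I(q) = 2 - 1/2*4 = 2 - 2 = 0)
h(X) = sqrt(2)*sqrt(X) (h(X) = sqrt(2*X) = sqrt(2)*sqrt(X))
t = 1 (t = (0 + 1)/(-4 + 5) = 1/1 = 1*1 = 1)
t*(-50*C(-7, 6) + h(6)) = 1*(-(-350)*6 + sqrt(2)*sqrt(6)) = 1*(-50*(-42) + 2*sqrt(3)) = 1*(2100 + 2*sqrt(3)) = 2100 + 2*sqrt(3)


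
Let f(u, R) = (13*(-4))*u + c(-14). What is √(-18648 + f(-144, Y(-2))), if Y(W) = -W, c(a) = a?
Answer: I*√11174 ≈ 105.71*I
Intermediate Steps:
f(u, R) = -14 - 52*u (f(u, R) = (13*(-4))*u - 14 = -52*u - 14 = -14 - 52*u)
√(-18648 + f(-144, Y(-2))) = √(-18648 + (-14 - 52*(-144))) = √(-18648 + (-14 + 7488)) = √(-18648 + 7474) = √(-11174) = I*√11174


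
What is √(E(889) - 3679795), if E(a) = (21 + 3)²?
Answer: I*√3679219 ≈ 1918.1*I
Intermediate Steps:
E(a) = 576 (E(a) = 24² = 576)
√(E(889) - 3679795) = √(576 - 3679795) = √(-3679219) = I*√3679219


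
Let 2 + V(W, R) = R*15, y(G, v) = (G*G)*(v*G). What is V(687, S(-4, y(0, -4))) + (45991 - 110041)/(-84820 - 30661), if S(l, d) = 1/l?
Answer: -2399863/461924 ≈ -5.1954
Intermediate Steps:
y(G, v) = v*G**3 (y(G, v) = G**2*(G*v) = v*G**3)
V(W, R) = -2 + 15*R (V(W, R) = -2 + R*15 = -2 + 15*R)
V(687, S(-4, y(0, -4))) + (45991 - 110041)/(-84820 - 30661) = (-2 + 15/(-4)) + (45991 - 110041)/(-84820 - 30661) = (-2 + 15*(-1/4)) - 64050/(-115481) = (-2 - 15/4) - 64050*(-1/115481) = -23/4 + 64050/115481 = -2399863/461924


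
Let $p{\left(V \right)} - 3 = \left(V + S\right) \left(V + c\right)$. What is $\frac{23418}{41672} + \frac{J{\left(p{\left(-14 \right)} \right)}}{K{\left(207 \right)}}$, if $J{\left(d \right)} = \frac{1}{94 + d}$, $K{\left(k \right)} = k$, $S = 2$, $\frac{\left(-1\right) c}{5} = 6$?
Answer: $\frac{1514872711}{2695657500} \approx 0.56197$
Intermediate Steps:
$c = -30$ ($c = \left(-5\right) 6 = -30$)
$p{\left(V \right)} = 3 + \left(-30 + V\right) \left(2 + V\right)$ ($p{\left(V \right)} = 3 + \left(V + 2\right) \left(V - 30\right) = 3 + \left(2 + V\right) \left(-30 + V\right) = 3 + \left(-30 + V\right) \left(2 + V\right)$)
$\frac{23418}{41672} + \frac{J{\left(p{\left(-14 \right)} \right)}}{K{\left(207 \right)}} = \frac{23418}{41672} + \frac{1}{\left(94 - \left(-335 - 196\right)\right) 207} = 23418 \cdot \frac{1}{41672} + \frac{1}{94 + \left(-57 + 196 + 392\right)} \frac{1}{207} = \frac{11709}{20836} + \frac{1}{94 + 531} \cdot \frac{1}{207} = \frac{11709}{20836} + \frac{1}{625} \cdot \frac{1}{207} = \frac{11709}{20836} + \frac{1}{129375} = \frac{1514872711}{2695657500}$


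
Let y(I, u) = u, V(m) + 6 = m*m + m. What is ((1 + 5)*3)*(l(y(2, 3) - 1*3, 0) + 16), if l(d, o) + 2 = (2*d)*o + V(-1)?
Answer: 144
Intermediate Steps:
V(m) = -6 + m + m² (V(m) = -6 + (m*m + m) = -6 + (m² + m) = -6 + (m + m²) = -6 + m + m²)
l(d, o) = -8 + 2*d*o (l(d, o) = -2 + ((2*d)*o + (-6 - 1 + (-1)²)) = -2 + (2*d*o + (-6 - 1 + 1)) = -2 + (2*d*o - 6) = -2 + (-6 + 2*d*o) = -8 + 2*d*o)
((1 + 5)*3)*(l(y(2, 3) - 1*3, 0) + 16) = ((1 + 5)*3)*((-8 + 2*(3 - 1*3)*0) + 16) = (6*3)*((-8 + 2*(3 - 3)*0) + 16) = 18*((-8 + 2*0*0) + 16) = 18*((-8 + 0) + 16) = 18*(-8 + 16) = 18*8 = 144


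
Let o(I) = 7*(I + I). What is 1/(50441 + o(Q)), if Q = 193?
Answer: 1/53143 ≈ 1.8817e-5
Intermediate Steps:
o(I) = 14*I (o(I) = 7*(2*I) = 14*I)
1/(50441 + o(Q)) = 1/(50441 + 14*193) = 1/(50441 + 2702) = 1/53143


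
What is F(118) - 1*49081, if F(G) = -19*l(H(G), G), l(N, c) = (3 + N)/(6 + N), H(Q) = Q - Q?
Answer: -98181/2 ≈ -49091.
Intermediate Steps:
H(Q) = 0
l(N, c) = (3 + N)/(6 + N)
F(G) = -19/2 (F(G) = -19*(3 + 0)/(6 + 0) = -19*3/6 = -19*1/2 = -19/2)
F(118) - 1*49081 = -19/2 - 1*49081 = -19/2 - 49081 = -98181/2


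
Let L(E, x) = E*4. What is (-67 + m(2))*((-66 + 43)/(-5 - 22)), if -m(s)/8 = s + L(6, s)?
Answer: -6325/27 ≈ -234.26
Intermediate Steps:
L(E, x) = 4*E
m(s) = -192 - 8*s (m(s) = -8*(s + 4*6) = -8*(s + 24) = -8*(24 + s) = -192 - 8*s)
(-67 + m(2))*((-66 + 43)/(-5 - 22)) = (-67 + (-192 - 8*2))*((-66 + 43)/(-5 - 22)) = (-67 + (-192 - 16))*(-23/(-27)) = (-67 - 208)*(-23*(-1/27)) = -275*23/27 = -6325/27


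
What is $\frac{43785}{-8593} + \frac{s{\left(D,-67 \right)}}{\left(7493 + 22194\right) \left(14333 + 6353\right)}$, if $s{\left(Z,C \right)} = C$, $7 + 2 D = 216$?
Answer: $- \frac{26888600348101}{5277006688226} \approx -5.0954$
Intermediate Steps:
$D = \frac{209}{2}$ ($D = - \frac{7}{2} + \frac{1}{2} \cdot 216 = - \frac{7}{2} + 108 = \frac{209}{2} \approx 104.5$)
$\frac{43785}{-8593} + \frac{s{\left(D,-67 \right)}}{\left(7493 + 22194\right) \left(14333 + 6353\right)} = \frac{43785}{-8593} - \frac{67}{\left(7493 + 22194\right) \left(14333 + 6353\right)} = 43785 \left(- \frac{1}{8593}\right) - \frac{67}{29687 \cdot 20686} = - \frac{43785}{8593} - \frac{67}{614105282} = - \frac{26888600348101}{5277006688226}$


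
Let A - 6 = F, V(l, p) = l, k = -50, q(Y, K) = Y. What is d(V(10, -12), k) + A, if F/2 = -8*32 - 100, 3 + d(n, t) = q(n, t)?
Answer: -699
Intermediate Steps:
d(n, t) = -3 + n
F = -712 (F = 2*(-8*32 - 100) = 2*(-256 - 100) = 2*(-356) = -712)
A = -706 (A = 6 - 712 = -706)
d(V(10, -12), k) + A = (-3 + 10) - 706 = 7 - 706 = -699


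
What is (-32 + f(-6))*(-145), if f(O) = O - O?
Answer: 4640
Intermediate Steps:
f(O) = 0
(-32 + f(-6))*(-145) = (-32 + 0)*(-145) = -32*(-145) = 4640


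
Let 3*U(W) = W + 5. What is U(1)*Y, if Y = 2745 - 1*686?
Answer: 4118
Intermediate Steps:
U(W) = 5/3 + W/3 (U(W) = (W + 5)/3 = (5 + W)/3 = 5/3 + W/3)
Y = 2059 (Y = 2745 - 686 = 2059)
U(1)*Y = (5/3 + (⅓)*1)*2059 = (5/3 + ⅓)*2059 = 2*2059 = 4118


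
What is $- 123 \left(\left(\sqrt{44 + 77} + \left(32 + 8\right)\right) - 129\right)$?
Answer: $9594$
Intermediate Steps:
$- 123 \left(\left(\sqrt{44 + 77} + \left(32 + 8\right)\right) - 129\right) = - 123 \left(\left(\sqrt{121} + 40\right) - 129\right) = - 123 \left(\left(11 + 40\right) - 129\right) = - 123 \left(51 - 129\right) = \left(-123\right) \left(-78\right) = 9594$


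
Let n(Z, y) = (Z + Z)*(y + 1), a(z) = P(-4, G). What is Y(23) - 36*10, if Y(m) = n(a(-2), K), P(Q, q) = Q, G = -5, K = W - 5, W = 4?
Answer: -360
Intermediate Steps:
K = -1 (K = 4 - 5 = -1)
a(z) = -4
n(Z, y) = 2*Z*(1 + y) (n(Z, y) = (2*Z)*(1 + y) = 2*Z*(1 + y))
Y(m) = 0 (Y(m) = 2*(-4)*(1 - 1) = 2*(-4)*0 = 0)
Y(23) - 36*10 = 0 - 36*10 = 0 - 1*360 = 0 - 360 = -360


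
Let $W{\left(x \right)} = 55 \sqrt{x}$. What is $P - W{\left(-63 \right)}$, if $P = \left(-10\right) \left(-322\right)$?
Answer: $3220 - 165 i \sqrt{7} \approx 3220.0 - 436.55 i$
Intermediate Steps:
$P = 3220$
$P - W{\left(-63 \right)} = 3220 - 55 \sqrt{-63} = 3220 - 55 \cdot 3 i \sqrt{7} = 3220 - 165 i \sqrt{7}$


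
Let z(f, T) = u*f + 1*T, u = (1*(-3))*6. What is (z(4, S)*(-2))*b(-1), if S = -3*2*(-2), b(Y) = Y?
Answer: -120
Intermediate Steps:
u = -18 (u = -3*6 = -18)
S = 12 (S = -6*(-2) = 12)
z(f, T) = T - 18*f (z(f, T) = -18*f + 1*T = -18*f + T = T - 18*f)
(z(4, S)*(-2))*b(-1) = ((12 - 18*4)*(-2))*(-1) = ((12 - 72)*(-2))*(-1) = -60*(-2)*(-1) = 120*(-1) = -120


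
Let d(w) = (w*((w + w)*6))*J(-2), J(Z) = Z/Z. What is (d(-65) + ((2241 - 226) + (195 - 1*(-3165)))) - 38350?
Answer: 17725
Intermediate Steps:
J(Z) = 1
d(w) = 12*w² (d(w) = (w*((w + w)*6))*1 = (w*((2*w)*6))*1 = (w*(12*w))*1 = (12*w²)*1 = 12*w²)
(d(-65) + ((2241 - 226) + (195 - 1*(-3165)))) - 38350 = (12*(-65)² + ((2241 - 226) + (195 - 1*(-3165)))) - 38350 = (12*4225 + (2015 + (195 + 3165))) - 38350 = (50700 + (2015 + 3360)) - 38350 = (50700 + 5375) - 38350 = 56075 - 38350 = 17725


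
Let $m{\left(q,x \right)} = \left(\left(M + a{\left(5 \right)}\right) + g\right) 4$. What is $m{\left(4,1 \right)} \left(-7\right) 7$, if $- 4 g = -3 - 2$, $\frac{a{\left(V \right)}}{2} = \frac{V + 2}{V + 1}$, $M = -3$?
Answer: $- \frac{343}{3} \approx -114.33$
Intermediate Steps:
$a{\left(V \right)} = \frac{2 \left(2 + V\right)}{1 + V}$ ($a{\left(V \right)} = 2 \frac{V + 2}{V + 1} = 2 \frac{2 + V}{1 + V} = \frac{2 \left(2 + V\right)}{1 + V}$)
$g = \frac{5}{4}$ ($g = - \frac{-3 - 2}{4} = \left(- \frac{1}{4}\right) \left(-5\right) = \frac{5}{4} \approx 1.25$)
$m{\left(q,x \right)} = \frac{7}{3}$ ($m{\left(q,x \right)} = \left(\left(-3 + \frac{2 \left(2 + 5\right)}{1 + 5}\right) + \frac{5}{4}\right) 4 = \left(\left(-3 + 2 \cdot \frac{1}{6} \cdot 7\right) + \frac{5}{4}\right) 4 = \left(\left(-3 + \frac{7}{3}\right) + \frac{5}{4}\right) 4 = \left(- \frac{2}{3} + \frac{5}{4}\right) 4 = \frac{7}{12} \cdot 4 = \frac{7}{3}$)
$m{\left(4,1 \right)} \left(-7\right) 7 = \frac{7}{3} \left(-7\right) 7 = \left(- \frac{49}{3}\right) 7 = - \frac{343}{3}$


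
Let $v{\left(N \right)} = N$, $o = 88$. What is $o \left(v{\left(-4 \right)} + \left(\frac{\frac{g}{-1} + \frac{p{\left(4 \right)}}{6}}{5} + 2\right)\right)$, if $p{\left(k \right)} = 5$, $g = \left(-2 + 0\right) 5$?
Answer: $\frac{44}{3} \approx 14.667$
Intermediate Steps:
$g = -10$ ($g = \left(-2\right) 5 = -10$)
$o \left(v{\left(-4 \right)} + \left(\frac{\frac{g}{-1} + \frac{p{\left(4 \right)}}{6}}{5} + 2\right)\right) = 88 \left(-4 + \left(\frac{- \frac{10}{-1} + \frac{5}{6}}{5} + 2\right)\right) = 88 \left(-4 + \left(\left(\left(-10\right) \left(-1\right) + 5 \cdot \frac{1}{6}\right) \frac{1}{5} + 2\right)\right) = 88 \left(-4 + \left(\left(10 + \frac{5}{6}\right) \frac{1}{5} + 2\right)\right) = 88 \left(-4 + \left(\frac{65}{6} \cdot \frac{1}{5} + 2\right)\right) = 88 \left(-4 + \left(\frac{13}{6} + 2\right)\right) = 88 \left(-4 + \frac{25}{6}\right) = 88 \cdot \frac{1}{6} = \frac{44}{3}$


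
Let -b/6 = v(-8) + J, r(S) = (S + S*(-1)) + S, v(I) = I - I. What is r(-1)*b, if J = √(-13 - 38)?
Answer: 6*I*√51 ≈ 42.849*I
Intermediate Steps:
v(I) = 0
r(S) = S (r(S) = (S - S) + S = 0 + S = S)
J = I*√51 (J = √(-51) = I*√51 ≈ 7.1414*I)
b = -6*I*√51 (b = -6*(0 + I*√51) = -6*I*√51 ≈ -42.849*I)
r(-1)*b = -(-6)*I*√51 = 6*I*√51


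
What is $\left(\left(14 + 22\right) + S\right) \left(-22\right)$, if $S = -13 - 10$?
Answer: $-286$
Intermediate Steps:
$S = -23$ ($S = -13 - 10 = -23$)
$\left(\left(14 + 22\right) + S\right) \left(-22\right) = \left(\left(14 + 22\right) - 23\right) \left(-22\right) = \left(36 - 23\right) \left(-22\right) = 13 \left(-22\right) = -286$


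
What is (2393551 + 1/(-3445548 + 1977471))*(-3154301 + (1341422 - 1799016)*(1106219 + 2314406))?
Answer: -1833398735816749039945242/489359 ≈ -3.7465e+18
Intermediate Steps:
(2393551 + 1/(-3445548 + 1977471))*(-3154301 + (1341422 - 1799016)*(1106219 + 2314406)) = (2393551 + 1/(-1468077))*(-3154301 - 457594*3420625) = (2393551 - 1/1468077)*(-3154301 - 1565257476250) = (3513917171426/1468077)*(-1565260630551) = -1833398735816749039945242/489359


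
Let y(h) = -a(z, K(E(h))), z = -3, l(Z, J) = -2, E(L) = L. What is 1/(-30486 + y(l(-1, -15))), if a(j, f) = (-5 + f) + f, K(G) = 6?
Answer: -1/30493 ≈ -3.2794e-5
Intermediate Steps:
a(j, f) = -5 + 2*f
y(h) = -7 (y(h) = -(-5 + 2*6) = -(-5 + 12) = -1*7 = -7)
1/(-30486 + y(l(-1, -15))) = 1/(-30486 - 7) = 1/(-30493) = -1/30493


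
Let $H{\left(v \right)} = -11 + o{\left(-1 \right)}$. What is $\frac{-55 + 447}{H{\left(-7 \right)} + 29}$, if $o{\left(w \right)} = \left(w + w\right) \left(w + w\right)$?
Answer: $\frac{196}{11} \approx 17.818$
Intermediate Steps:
$o{\left(w \right)} = 4 w^{2}$ ($o{\left(w \right)} = 2 w 2 w = 4 w^{2}$)
$H{\left(v \right)} = -7$ ($H{\left(v \right)} = -11 + 4 \left(-1\right)^{2} = -11 + 4 \cdot 1 = -11 + 4 = -7$)
$\frac{-55 + 447}{H{\left(-7 \right)} + 29} = \frac{-55 + 447}{-7 + 29} = \frac{392}{22} = 392 \cdot \frac{1}{22} = \frac{196}{11}$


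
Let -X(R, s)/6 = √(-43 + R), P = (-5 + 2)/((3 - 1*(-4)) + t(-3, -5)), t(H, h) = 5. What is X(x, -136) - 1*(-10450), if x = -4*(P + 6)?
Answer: 10450 - 6*I*√66 ≈ 10450.0 - 48.744*I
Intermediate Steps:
P = -¼ (P = (-5 + 2)/((3 - 1*(-4)) + 5) = -3/((3 + 4) + 5) = -3/(7 + 5) = -3/12 = -3*1/12 = -¼ ≈ -0.25000)
x = -23 (x = -4*(-¼ + 6) = -4*23/4 = -23)
X(R, s) = -6*√(-43 + R)
X(x, -136) - 1*(-10450) = -6*√(-43 - 23) - 1*(-10450) = -6*I*√66 + 10450 = 10450 - 6*I*√66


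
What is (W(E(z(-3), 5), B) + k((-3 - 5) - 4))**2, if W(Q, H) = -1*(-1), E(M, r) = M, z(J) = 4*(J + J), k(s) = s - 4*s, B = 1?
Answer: 1369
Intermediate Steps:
k(s) = -3*s
z(J) = 8*J (z(J) = 4*(2*J) = 8*J)
W(Q, H) = 1
(W(E(z(-3), 5), B) + k((-3 - 5) - 4))**2 = (1 - 3*((-3 - 5) - 4))**2 = (1 - 3*(-8 - 4))**2 = (1 - 3*(-12))**2 = (1 + 36)**2 = 37**2 = 1369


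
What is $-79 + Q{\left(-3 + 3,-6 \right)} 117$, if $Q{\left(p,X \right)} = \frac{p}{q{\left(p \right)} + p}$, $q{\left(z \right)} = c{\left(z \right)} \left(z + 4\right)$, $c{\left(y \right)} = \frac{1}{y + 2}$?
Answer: $-79$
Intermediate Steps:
$c{\left(y \right)} = \frac{1}{2 + y}$
$q{\left(z \right)} = \frac{4 + z}{2 + z}$ ($q{\left(z \right)} = \frac{z + 4}{2 + z} = \frac{4 + z}{2 + z}$)
$Q{\left(p,X \right)} = \frac{p}{p + \frac{4 + p}{2 + p}}$ ($Q{\left(p,X \right)} = \frac{p}{\frac{4 + p}{2 + p} + p} = \frac{p}{p + \frac{4 + p}{2 + p}}$)
$-79 + Q{\left(-3 + 3,-6 \right)} 117 = -79 + \frac{\left(-3 + 3\right) \left(2 + \left(-3 + 3\right)\right)}{4 + \left(-3 + 3\right) + \left(-3 + 3\right) \left(2 + \left(-3 + 3\right)\right)} 117 = -79 + \frac{0 \left(2 + 0\right)}{4 + 0 + 0 \left(2 + 0\right)} 117 = -79 + 0 \frac{1}{4 + 0 + 0 \cdot 2} \cdot 2 \cdot 117 = -79 + 0 \frac{1}{4 + 0 + 0} \cdot 2 \cdot 117 = -79 + 0 \cdot \frac{1}{4} \cdot 2 \cdot 117 = -79 + 0 \cdot 117 = -79 + 0 = -79$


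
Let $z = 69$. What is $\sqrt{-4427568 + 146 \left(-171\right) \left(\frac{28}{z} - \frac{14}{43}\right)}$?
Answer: $\frac{2 i \sqrt{1083164022183}}{989} \approx 2104.7 i$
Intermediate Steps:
$\sqrt{-4427568 + 146 \left(-171\right) \left(\frac{28}{z} - \frac{14}{43}\right)} = \sqrt{-4427568 + 146 \left(-171\right) \left(\frac{28}{69} - \frac{14}{43}\right)} = \sqrt{-4427568 - 24966 \left(28 \cdot \frac{1}{69} - \frac{14}{43}\right)} = \sqrt{-4427568 - 24966 \left(\frac{28}{69} - \frac{14}{43}\right)} = \sqrt{-4427568 - \frac{1980636}{989}} = \sqrt{- \frac{4380845388}{989}} = \frac{2 i \sqrt{1083164022183}}{989}$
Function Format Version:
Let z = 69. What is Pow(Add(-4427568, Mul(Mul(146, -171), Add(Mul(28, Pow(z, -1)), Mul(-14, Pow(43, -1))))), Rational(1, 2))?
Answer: Mul(Rational(2, 989), I, Pow(1083164022183, Rational(1, 2))) ≈ Mul(2104.7, I)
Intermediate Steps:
Pow(Add(-4427568, Mul(Mul(146, -171), Add(Mul(28, Pow(z, -1)), Mul(-14, Pow(43, -1))))), Rational(1, 2)) = Pow(Add(-4427568, Mul(Mul(146, -171), Add(Mul(28, Pow(69, -1)), Mul(-14, Pow(43, -1))))), Rational(1, 2)) = Pow(Add(-4427568, Mul(-24966, Add(Mul(28, Rational(1, 69)), Mul(-14, Rational(1, 43))))), Rational(1, 2)) = Pow(Add(-4427568, Mul(-24966, Add(Rational(28, 69), Rational(-14, 43)))), Rational(1, 2)) = Pow(Add(-4427568, Mul(-24966, Rational(238, 2967))), Rational(1, 2)) = Pow(Add(-4427568, Rational(-1980636, 989)), Rational(1, 2)) = Pow(Rational(-4380845388, 989), Rational(1, 2)) = Mul(Rational(2, 989), I, Pow(1083164022183, Rational(1, 2)))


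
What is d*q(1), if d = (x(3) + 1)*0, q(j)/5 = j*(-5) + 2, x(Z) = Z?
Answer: 0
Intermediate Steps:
q(j) = 10 - 25*j (q(j) = 5*(j*(-5) + 2) = 5*(-5*j + 2) = 5*(2 - 5*j) = 10 - 25*j)
d = 0 (d = (3 + 1)*0 = 4*0 = 0)
d*q(1) = 0*(10 - 25*1) = 0*(10 - 25) = 0*(-15) = 0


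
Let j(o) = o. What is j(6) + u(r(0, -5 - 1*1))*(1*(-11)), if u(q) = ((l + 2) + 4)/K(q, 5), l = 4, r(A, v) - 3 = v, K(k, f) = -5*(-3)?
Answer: -4/3 ≈ -1.3333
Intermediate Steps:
K(k, f) = 15
r(A, v) = 3 + v
u(q) = ⅔ (u(q) = ((4 + 2) + 4)/15 = (6 + 4)*(1/15) = 10*(1/15) = ⅔)
j(6) + u(r(0, -5 - 1*1))*(1*(-11)) = 6 + 2*(1*(-11))/3 = 6 + (⅔)*(-11) = 6 - 22/3 = -4/3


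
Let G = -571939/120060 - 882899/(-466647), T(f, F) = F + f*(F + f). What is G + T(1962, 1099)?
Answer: 4877298288174983/811965780 ≈ 6.0068e+6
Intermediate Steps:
G = -2331779197/811965780 (G = -571939*1/120060 - 882899*(-1/466647) = -571939/120060 + 882899/466647 = -2331779197/811965780 ≈ -2.8718)
G + T(1962, 1099) = -2331779197/811965780 + (1099 + 1962² + 1099*1962) = -2331779197/811965780 + (1099 + 3849444 + 2156238) = -2331779197/811965780 + 6006781 = 4877298288174983/811965780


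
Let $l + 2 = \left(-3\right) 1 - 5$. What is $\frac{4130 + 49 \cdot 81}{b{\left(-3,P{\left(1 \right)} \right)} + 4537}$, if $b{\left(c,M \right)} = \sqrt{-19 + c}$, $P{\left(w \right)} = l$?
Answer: $\frac{36745163}{20584391} - \frac{8099 i \sqrt{22}}{20584391} \approx 1.7851 - 0.0018455 i$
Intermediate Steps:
$l = -10$ ($l = -2 - 8 = -10$)
$P{\left(w \right)} = -10$
$\frac{4130 + 49 \cdot 81}{b{\left(-3,P{\left(1 \right)} \right)} + 4537} = \frac{4130 + 49 \cdot 81}{\sqrt{-19 - 3} + 4537} = \frac{4130 + 3969}{\sqrt{-22} + 4537} = \frac{8099}{i \sqrt{22} + 4537} = \frac{8099}{4537 + i \sqrt{22}}$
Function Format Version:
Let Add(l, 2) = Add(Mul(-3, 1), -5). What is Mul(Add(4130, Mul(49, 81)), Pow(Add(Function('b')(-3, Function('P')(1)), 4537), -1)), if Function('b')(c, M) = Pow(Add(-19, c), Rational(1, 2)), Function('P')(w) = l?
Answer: Add(Rational(36745163, 20584391), Mul(Rational(-8099, 20584391), I, Pow(22, Rational(1, 2)))) ≈ Add(1.7851, Mul(-0.0018455, I))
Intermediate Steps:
l = -10 (l = Add(-2, Add(Mul(-3, 1), -5)) = Add(-2, Add(-3, -5)) = Add(-2, -8) = -10)
Function('P')(w) = -10
Mul(Add(4130, Mul(49, 81)), Pow(Add(Function('b')(-3, Function('P')(1)), 4537), -1)) = Mul(Add(4130, Mul(49, 81)), Pow(Add(Pow(Add(-19, -3), Rational(1, 2)), 4537), -1)) = Mul(Add(4130, 3969), Pow(Add(Pow(-22, Rational(1, 2)), 4537), -1)) = Mul(8099, Pow(Add(Mul(I, Pow(22, Rational(1, 2))), 4537), -1)) = Mul(8099, Pow(Add(4537, Mul(I, Pow(22, Rational(1, 2)))), -1))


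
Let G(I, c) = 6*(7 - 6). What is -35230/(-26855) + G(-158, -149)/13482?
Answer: 15837733/12068637 ≈ 1.3123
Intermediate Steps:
G(I, c) = 6 (G(I, c) = 6*1 = 6)
-35230/(-26855) + G(-158, -149)/13482 = -35230/(-26855) + 6/13482 = -35230*(-1/26855) + 6*(1/13482) = 7046/5371 + 1/2247 = 15837733/12068637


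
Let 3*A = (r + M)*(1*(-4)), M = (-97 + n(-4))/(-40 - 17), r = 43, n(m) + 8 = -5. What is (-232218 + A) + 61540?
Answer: -29196182/171 ≈ -1.7074e+5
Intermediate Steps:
n(m) = -13 (n(m) = -8 - 5 = -13)
M = 110/57 (M = (-97 - 13)/(-40 - 17) = -110/(-57) = -110*(-1/57) = 110/57 ≈ 1.9298)
A = -10244/171 (A = ((43 + 110/57)*(1*(-4)))/3 = ((2561/57)*(-4))/3 = (⅓)*(-10244/57) = -10244/171 ≈ -59.906)
(-232218 + A) + 61540 = (-232218 - 10244/171) + 61540 = -39719522/171 + 61540 = -29196182/171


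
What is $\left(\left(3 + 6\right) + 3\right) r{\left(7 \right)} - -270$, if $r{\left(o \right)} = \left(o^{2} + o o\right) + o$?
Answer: $1530$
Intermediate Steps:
$r{\left(o \right)} = o + 2 o^{2}$ ($r{\left(o \right)} = \left(o^{2} + o^{2}\right) + o = 2 o^{2} + o = o + 2 o^{2}$)
$\left(\left(3 + 6\right) + 3\right) r{\left(7 \right)} - -270 = \left(\left(3 + 6\right) + 3\right) 7 \left(1 + 2 \cdot 7\right) - -270 = \left(9 + 3\right) 7 \left(1 + 14\right) + 270 = 12 \cdot 7 \cdot 15 + 270 = 12 \cdot 105 + 270 = 1260 + 270 = 1530$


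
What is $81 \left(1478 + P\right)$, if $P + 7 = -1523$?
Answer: $-4212$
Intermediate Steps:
$P = -1530$ ($P = -7 - 1523 = -1530$)
$81 \left(1478 + P\right) = 81 \left(1478 - 1530\right) = 81 \left(-52\right) = -4212$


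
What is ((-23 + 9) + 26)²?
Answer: 144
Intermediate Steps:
((-23 + 9) + 26)² = (-14 + 26)² = 12² = 144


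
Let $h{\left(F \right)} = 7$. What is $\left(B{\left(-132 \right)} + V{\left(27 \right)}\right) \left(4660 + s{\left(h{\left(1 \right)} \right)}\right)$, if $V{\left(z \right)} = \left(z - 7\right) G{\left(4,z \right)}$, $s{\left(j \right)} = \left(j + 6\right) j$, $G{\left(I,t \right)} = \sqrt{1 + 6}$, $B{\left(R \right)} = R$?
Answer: $-627132 + 95020 \sqrt{7} \approx -3.7573 \cdot 10^{5}$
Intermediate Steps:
$G{\left(I,t \right)} = \sqrt{7}$
$s{\left(j \right)} = j \left(6 + j\right)$ ($s{\left(j \right)} = \left(6 + j\right) j = j \left(6 + j\right)$)
$V{\left(z \right)} = \sqrt{7} \left(-7 + z\right)$ ($V{\left(z \right)} = \left(z - 7\right) \sqrt{7} = \left(-7 + z\right) \sqrt{7} = \sqrt{7} \left(-7 + z\right)$)
$\left(B{\left(-132 \right)} + V{\left(27 \right)}\right) \left(4660 + s{\left(h{\left(1 \right)} \right)}\right) = \left(-132 + \sqrt{7} \left(-7 + 27\right)\right) \left(4660 + 7 \left(6 + 7\right)\right) = \left(-132 + \sqrt{7} \cdot 20\right) \left(4660 + 7 \cdot 13\right) = \left(-132 + 20 \sqrt{7}\right) \left(4660 + 91\right) = \left(-132 + 20 \sqrt{7}\right) 4751 = -627132 + 95020 \sqrt{7}$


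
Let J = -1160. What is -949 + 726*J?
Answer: -843109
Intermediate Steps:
-949 + 726*J = -949 + 726*(-1160) = -949 - 842160 = -843109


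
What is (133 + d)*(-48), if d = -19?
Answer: -5472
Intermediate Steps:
(133 + d)*(-48) = (133 - 19)*(-48) = 114*(-48) = -5472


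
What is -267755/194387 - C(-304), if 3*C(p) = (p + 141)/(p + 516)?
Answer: -138607099/123630132 ≈ -1.1211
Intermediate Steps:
C(p) = (141 + p)/(3*(516 + p)) (C(p) = ((p + 141)/(p + 516))/3 = ((141 + p)/(516 + p))/3 = (141 + p)/(3*(516 + p)))
-267755/194387 - C(-304) = -267755/194387 - (141 - 304)/(3*(516 - 304)) = -267755*1/194387 - (-163)/(3*212) = -267755/194387 - (-163)/(3*212) = -267755/194387 - 1*(-163/636) = -267755/194387 + 163/636 = -138607099/123630132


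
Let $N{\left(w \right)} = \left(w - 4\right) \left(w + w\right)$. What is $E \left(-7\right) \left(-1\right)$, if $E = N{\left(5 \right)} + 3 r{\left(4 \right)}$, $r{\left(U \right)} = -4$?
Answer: $-14$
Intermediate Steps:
$N{\left(w \right)} = 2 w \left(-4 + w\right)$ ($N{\left(w \right)} = \left(-4 + w\right) 2 w = 2 w \left(-4 + w\right)$)
$E = -2$ ($E = 2 \cdot 5 \left(-4 + 5\right) + 3 \left(-4\right) = 2 \cdot 5 \cdot 1 - 12 = 10 - 12 = -2$)
$E \left(-7\right) \left(-1\right) = \left(-2\right) \left(-7\right) \left(-1\right) = 14 \left(-1\right) = -14$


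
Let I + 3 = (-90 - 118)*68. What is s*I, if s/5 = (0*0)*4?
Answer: 0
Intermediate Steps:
I = -14147 (I = -3 + (-90 - 118)*68 = -3 - 208*68 = -3 - 14144 = -14147)
s = 0 (s = 5*((0*0)*4) = 5*(0*4) = 5*0 = 0)
s*I = 0*(-14147) = 0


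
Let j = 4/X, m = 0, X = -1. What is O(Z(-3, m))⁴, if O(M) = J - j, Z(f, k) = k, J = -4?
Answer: 0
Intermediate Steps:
j = -4 (j = 4/(-1) = 4*(-1) = -4)
O(M) = 0 (O(M) = -4 - 1*(-4) = -4 + 4 = 0)
O(Z(-3, m))⁴ = 0⁴ = 0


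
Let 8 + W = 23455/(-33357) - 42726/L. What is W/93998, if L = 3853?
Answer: -2543779465/12081047924958 ≈ -0.00021056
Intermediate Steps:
W = -2543779465/128524521 (W = -8 + (23455/(-33357) - 42726/3853) = -8 + (23455*(-1/33357) - 42726*1/3853) = -8 + (-23455/33357 - 42726/3853) = -8 - 1515583297/128524521 = -2543779465/128524521 ≈ -19.792)
W/93998 = -2543779465/128524521/93998 = -2543779465/128524521*1/93998 = -2543779465/12081047924958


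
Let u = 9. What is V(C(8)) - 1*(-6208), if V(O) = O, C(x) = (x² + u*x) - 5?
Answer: 6339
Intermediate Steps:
C(x) = -5 + x² + 9*x (C(x) = (x² + 9*x) - 5 = -5 + x² + 9*x)
V(C(8)) - 1*(-6208) = (-5 + 8² + 9*8) - 1*(-6208) = (-5 + 64 + 72) + 6208 = 131 + 6208 = 6339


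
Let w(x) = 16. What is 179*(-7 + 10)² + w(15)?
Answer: 1627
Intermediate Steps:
179*(-7 + 10)² + w(15) = 179*(-7 + 10)² + 16 = 179*3² + 16 = 179*9 + 16 = 1611 + 16 = 1627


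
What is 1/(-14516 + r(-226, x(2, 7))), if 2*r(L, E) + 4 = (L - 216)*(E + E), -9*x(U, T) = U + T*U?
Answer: -9/123590 ≈ -7.2821e-5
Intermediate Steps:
x(U, T) = -U/9 - T*U/9 (x(U, T) = -(U + T*U)/9 = -U/9 - T*U/9)
r(L, E) = -2 + E*(-216 + L) (r(L, E) = -2 + ((L - 216)*(E + E))/2 = -2 + ((-216 + L)*(2*E))/2 = -2 + (2*E*(-216 + L))/2 = -2 + E*(-216 + L))
1/(-14516 + r(-226, x(2, 7))) = 1/(-14516 + (-2 - (-24)*2*(1 + 7) - ⅑*2*(1 + 7)*(-226))) = 1/(-14516 + (-2 - (-24)*2*8 - ⅑*2*8*(-226))) = 1/(-14516 + (-2 - 216*(-16/9) - 16/9*(-226))) = 1/(-14516 + (-2 + 384 + 3616/9)) = 1/(-14516 + 7054/9) = 1/(-123590/9) = -9/123590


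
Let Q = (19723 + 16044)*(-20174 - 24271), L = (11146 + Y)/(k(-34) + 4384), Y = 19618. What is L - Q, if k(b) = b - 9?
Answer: 6900732822179/4341 ≈ 1.5897e+9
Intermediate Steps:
k(b) = -9 + b
L = 30764/4341 (L = (11146 + 19618)/((-9 - 34) + 4384) = 30764/(-43 + 4384) = 30764/4341 ≈ 7.0868)
Q = -1589664315 (Q = 35767*(-44445) = -1589664315)
L - Q = 30764/4341 - 1*(-1589664315) = 30764/4341 + 1589664315 = 6900732822179/4341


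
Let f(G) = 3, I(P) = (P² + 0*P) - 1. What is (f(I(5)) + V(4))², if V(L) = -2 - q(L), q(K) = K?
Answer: 9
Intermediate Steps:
I(P) = -1 + P² (I(P) = (P² + 0) - 1 = P² - 1 = -1 + P²)
V(L) = -2 - L
(f(I(5)) + V(4))² = (3 + (-2 - 1*4))² = (3 + (-2 - 4))² = (3 - 6)² = (-3)² = 9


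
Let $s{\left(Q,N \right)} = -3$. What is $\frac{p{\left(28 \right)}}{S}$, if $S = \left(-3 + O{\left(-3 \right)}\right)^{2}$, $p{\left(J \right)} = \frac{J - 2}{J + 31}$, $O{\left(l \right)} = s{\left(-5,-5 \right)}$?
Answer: $\frac{13}{1062} \approx 0.012241$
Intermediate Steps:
$O{\left(l \right)} = -3$
$p{\left(J \right)} = \frac{-2 + J}{31 + J}$
$S = 36$ ($S = \left(-3 - 3\right)^{2} = \left(-6\right)^{2} = 36$)
$\frac{p{\left(28 \right)}}{S} = \frac{\frac{1}{31 + 28} \left(-2 + 28\right)}{36} = \frac{1}{59} \cdot 26 \cdot \frac{1}{36} = \frac{26}{59} \cdot \frac{1}{36} = \frac{13}{1062}$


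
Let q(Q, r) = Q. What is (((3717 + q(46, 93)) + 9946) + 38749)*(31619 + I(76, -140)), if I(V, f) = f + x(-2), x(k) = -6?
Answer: 1651010634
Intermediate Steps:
I(V, f) = -6 + f (I(V, f) = f - 6 = -6 + f)
(((3717 + q(46, 93)) + 9946) + 38749)*(31619 + I(76, -140)) = (((3717 + 46) + 9946) + 38749)*(31619 + (-6 - 140)) = ((3763 + 9946) + 38749)*(31619 - 146) = (13709 + 38749)*31473 = 52458*31473 = 1651010634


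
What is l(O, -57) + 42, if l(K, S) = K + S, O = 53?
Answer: 38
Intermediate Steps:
l(O, -57) + 42 = (53 - 57) + 42 = -4 + 42 = 38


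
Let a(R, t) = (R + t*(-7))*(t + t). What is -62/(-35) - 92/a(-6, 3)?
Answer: 6632/2835 ≈ 2.3393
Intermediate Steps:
a(R, t) = 2*t*(R - 7*t) (a(R, t) = (R - 7*t)*(2*t) = 2*t*(R - 7*t))
-62/(-35) - 92/a(-6, 3) = -62/(-35) - 92*1/(6*(-6 - 7*3)) = -62*(-1/35) - 92*1/(6*(-6 - 21)) = 62/35 - 92/(2*3*(-27)) = 62/35 - 92/(-162) = 62/35 - 92*(-1/162) = 62/35 + 46/81 = 6632/2835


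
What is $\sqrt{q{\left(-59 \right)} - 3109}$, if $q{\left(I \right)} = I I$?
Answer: $2 \sqrt{93} \approx 19.287$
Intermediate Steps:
$q{\left(I \right)} = I^{2}$
$\sqrt{q{\left(-59 \right)} - 3109} = \sqrt{\left(-59\right)^{2} - 3109} = \sqrt{3481 - 3109} = \sqrt{372} = 2 \sqrt{93}$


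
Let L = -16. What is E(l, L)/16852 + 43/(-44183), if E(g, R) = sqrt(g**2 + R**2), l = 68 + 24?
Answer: -43/44183 + sqrt(545)/4213 ≈ 0.0045680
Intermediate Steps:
l = 92
E(g, R) = sqrt(R**2 + g**2)
E(l, L)/16852 + 43/(-44183) = sqrt((-16)**2 + 92**2)/16852 + 43/(-44183) = sqrt(256 + 8464)*(1/16852) + 43*(-1/44183) = sqrt(8720)*(1/16852) - 43/44183 = (4*sqrt(545))*(1/16852) - 43/44183 = sqrt(545)/4213 - 43/44183 = -43/44183 + sqrt(545)/4213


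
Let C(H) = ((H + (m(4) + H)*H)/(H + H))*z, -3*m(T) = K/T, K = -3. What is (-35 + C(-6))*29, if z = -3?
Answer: -6467/8 ≈ -808.38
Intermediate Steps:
m(T) = 1/T (m(T) = -(-1)/T = 1/T)
C(H) = -3*(H + H*(¼ + H))/(2*H) (C(H) = ((H + (1/4 + H)*H)/(H + H))*(-3) = ((H + (¼ + H)*H)/((2*H)))*(-3) = ((H + H*(¼ + H))*(1/(2*H)))*(-3) = ((H + H*(¼ + H))/(2*H))*(-3) = -3*(H + H*(¼ + H))/(2*H))
(-35 + C(-6))*29 = (-35 + (-15/8 - 3/2*(-6)))*29 = (-35 + (-15/8 + 9))*29 = (-35 + 57/8)*29 = -223/8*29 = -6467/8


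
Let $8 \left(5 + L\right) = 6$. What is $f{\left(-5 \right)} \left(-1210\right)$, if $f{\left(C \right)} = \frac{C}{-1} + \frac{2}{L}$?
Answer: $- \frac{93170}{17} \approx -5480.6$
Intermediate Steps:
$L = - \frac{17}{4}$ ($L = -5 + \frac{1}{8} \cdot 6 = -5 + \frac{3}{4} = - \frac{17}{4} \approx -4.25$)
$f{\left(C \right)} = - \frac{8}{17} - C$ ($f{\left(C \right)} = \frac{C}{-1} + \frac{2}{- \frac{17}{4}} = C \left(-1\right) + 2 \left(- \frac{4}{17}\right) = - C - \frac{8}{17} = - \frac{8}{17} - C$)
$f{\left(-5 \right)} \left(-1210\right) = \left(- \frac{8}{17} - -5\right) \left(-1210\right) = \left(- \frac{8}{17} + 5\right) \left(-1210\right) = \frac{77}{17} \left(-1210\right) = - \frac{93170}{17}$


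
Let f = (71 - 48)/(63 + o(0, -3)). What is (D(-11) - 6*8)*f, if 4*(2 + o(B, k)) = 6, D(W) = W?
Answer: -2714/125 ≈ -21.712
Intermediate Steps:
o(B, k) = -½ (o(B, k) = -2 + (¼)*6 = -2 + 3/2 = -½)
f = 46/125 (f = (71 - 48)/(63 - ½) = 23/(125/2) = 23*(2/125) = 46/125 ≈ 0.36800)
(D(-11) - 6*8)*f = (-11 - 6*8)*(46/125) = (-11 - 48)*(46/125) = -59*46/125 = -2714/125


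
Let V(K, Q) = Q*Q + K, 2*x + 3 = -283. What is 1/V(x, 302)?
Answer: 1/91061 ≈ 1.0982e-5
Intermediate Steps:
x = -143 (x = -3/2 + (1/2)*(-283) = -3/2 - 283/2 = -143)
V(K, Q) = K + Q**2 (V(K, Q) = Q**2 + K = K + Q**2)
1/V(x, 302) = 1/(-143 + 302**2) = 1/(-143 + 91204) = 1/91061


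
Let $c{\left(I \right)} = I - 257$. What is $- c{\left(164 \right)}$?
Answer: $93$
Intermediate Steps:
$c{\left(I \right)} = -257 + I$
$- c{\left(164 \right)} = - (-257 + 164) = \left(-1\right) \left(-93\right) = 93$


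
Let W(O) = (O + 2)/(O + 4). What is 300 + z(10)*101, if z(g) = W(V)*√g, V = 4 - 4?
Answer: 300 + 101*√10/2 ≈ 459.69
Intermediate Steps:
V = 0
W(O) = (2 + O)/(4 + O)
z(g) = √g/2 (z(g) = ((2 + 0)/(4 + 0))*√g = (2/4)*√g = ((¼)*2)*√g = √g/2)
300 + z(10)*101 = 300 + (√10/2)*101 = 300 + 101*√10/2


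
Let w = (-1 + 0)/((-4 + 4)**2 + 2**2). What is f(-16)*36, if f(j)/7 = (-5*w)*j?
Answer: -5040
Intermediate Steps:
w = -1/4 (w = -1/(0**2 + 4) = -1/(0 + 4) = -1/4 ≈ -0.25000)
f(j) = 35*j/4 (f(j) = 7*((-5*(-1/4))*j) = 7*(5*j/4) = 35*j/4)
f(-16)*36 = ((35/4)*(-16))*36 = -140*36 = -5040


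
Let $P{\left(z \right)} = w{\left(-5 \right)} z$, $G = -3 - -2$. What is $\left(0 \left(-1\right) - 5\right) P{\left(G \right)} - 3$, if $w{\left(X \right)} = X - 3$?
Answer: $-43$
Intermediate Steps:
$G = -1$ ($G = -3 + 2 = -1$)
$w{\left(X \right)} = -3 + X$
$P{\left(z \right)} = - 8 z$ ($P{\left(z \right)} = \left(-3 - 5\right) z = - 8 z$)
$\left(0 \left(-1\right) - 5\right) P{\left(G \right)} - 3 = \left(0 \left(-1\right) - 5\right) \left(\left(-8\right) \left(-1\right)\right) - 3 = \left(0 - 5\right) 8 - 3 = \left(-5\right) 8 - 3 = -40 - 3 = -43$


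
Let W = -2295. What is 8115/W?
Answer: -541/153 ≈ -3.5359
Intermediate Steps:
8115/W = 8115/(-2295) = 8115*(-1/2295) = -541/153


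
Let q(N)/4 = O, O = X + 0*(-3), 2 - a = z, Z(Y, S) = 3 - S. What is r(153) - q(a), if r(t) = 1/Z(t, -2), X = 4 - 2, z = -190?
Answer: -39/5 ≈ -7.8000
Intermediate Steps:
a = 192 (a = 2 - 1*(-190) = 2 + 190 = 192)
X = 2
O = 2 (O = 2 + 0*(-3) = 2 + 0 = 2)
q(N) = 8 (q(N) = 4*2 = 8)
r(t) = ⅕ (r(t) = 1/(3 - 1*(-2)) = 1/(3 + 2) = 1/5 = 1*(⅕) = ⅕)
r(153) - q(a) = ⅕ - 1*8 = ⅕ - 8 = -39/5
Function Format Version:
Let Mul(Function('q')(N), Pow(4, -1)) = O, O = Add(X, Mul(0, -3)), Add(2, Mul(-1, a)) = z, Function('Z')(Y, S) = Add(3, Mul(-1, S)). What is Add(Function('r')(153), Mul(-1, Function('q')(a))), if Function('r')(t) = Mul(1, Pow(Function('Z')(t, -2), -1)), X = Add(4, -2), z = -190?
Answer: Rational(-39, 5) ≈ -7.8000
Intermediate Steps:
a = 192 (a = Add(2, Mul(-1, -190)) = Add(2, 190) = 192)
X = 2
O = 2 (O = Add(2, Mul(0, -3)) = Add(2, 0) = 2)
Function('q')(N) = 8 (Function('q')(N) = Mul(4, 2) = 8)
Function('r')(t) = Rational(1, 5) (Function('r')(t) = Mul(1, Pow(Add(3, Mul(-1, -2)), -1)) = Mul(1, Pow(Add(3, 2), -1)) = Mul(1, Pow(5, -1)) = Mul(1, Rational(1, 5)) = Rational(1, 5))
Add(Function('r')(153), Mul(-1, Function('q')(a))) = Add(Rational(1, 5), Mul(-1, 8)) = Add(Rational(1, 5), -8) = Rational(-39, 5)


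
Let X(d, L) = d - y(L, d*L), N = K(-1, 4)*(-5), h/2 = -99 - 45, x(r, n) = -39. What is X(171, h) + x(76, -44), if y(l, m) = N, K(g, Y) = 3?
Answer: 147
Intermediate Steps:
h = -288 (h = 2*(-99 - 45) = 2*(-144) = -288)
N = -15 (N = 3*(-5) = -15)
y(l, m) = -15
X(d, L) = 15 + d (X(d, L) = d - 1*(-15) = d + 15 = 15 + d)
X(171, h) + x(76, -44) = (15 + 171) - 39 = 186 - 39 = 147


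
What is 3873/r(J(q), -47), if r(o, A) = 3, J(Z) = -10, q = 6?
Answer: 1291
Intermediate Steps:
3873/r(J(q), -47) = 3873/3 = 3873*(1/3) = 1291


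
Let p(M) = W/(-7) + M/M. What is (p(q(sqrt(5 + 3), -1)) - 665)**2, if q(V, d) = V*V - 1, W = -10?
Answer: 21511044/49 ≈ 4.3900e+5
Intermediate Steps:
q(V, d) = -1 + V**2 (q(V, d) = V**2 - 1 = -1 + V**2)
p(M) = 17/7 (p(M) = -10/(-7) + M/M = -10*(-1/7) + 1 = 10/7 + 1 = 17/7)
(p(q(sqrt(5 + 3), -1)) - 665)**2 = (17/7 - 665)**2 = (-4638/7)**2 = 21511044/49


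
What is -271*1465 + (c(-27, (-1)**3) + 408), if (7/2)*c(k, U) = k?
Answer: -2776303/7 ≈ -3.9661e+5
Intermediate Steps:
c(k, U) = 2*k/7
-271*1465 + (c(-27, (-1)**3) + 408) = -271*1465 + ((2/7)*(-27) + 408) = -397015 + (-54/7 + 408) = -397015 + 2802/7 = -2776303/7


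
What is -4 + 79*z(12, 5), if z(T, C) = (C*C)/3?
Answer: 1963/3 ≈ 654.33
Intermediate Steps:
z(T, C) = C²/3 (z(T, C) = C²*(⅓) = C²/3)
-4 + 79*z(12, 5) = -4 + 79*((⅓)*5²) = -4 + 79*((⅓)*25) = -4 + 79*(25/3) = -4 + 1975/3 = 1963/3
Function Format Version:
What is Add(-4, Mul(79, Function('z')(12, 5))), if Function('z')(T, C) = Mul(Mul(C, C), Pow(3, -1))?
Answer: Rational(1963, 3) ≈ 654.33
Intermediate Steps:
Function('z')(T, C) = Mul(Rational(1, 3), Pow(C, 2)) (Function('z')(T, C) = Mul(Pow(C, 2), Rational(1, 3)) = Mul(Rational(1, 3), Pow(C, 2)))
Add(-4, Mul(79, Function('z')(12, 5))) = Add(-4, Mul(79, Mul(Rational(1, 3), Pow(5, 2)))) = Add(-4, Mul(79, Mul(Rational(1, 3), 25))) = Add(-4, Mul(79, Rational(25, 3))) = Add(-4, Rational(1975, 3)) = Rational(1963, 3)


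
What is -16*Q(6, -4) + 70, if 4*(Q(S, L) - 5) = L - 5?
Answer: 26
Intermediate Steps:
Q(S, L) = 15/4 + L/4 (Q(S, L) = 5 + (L - 5)/4 = 5 + (-5 + L)/4 = 5 + (-5/4 + L/4) = 15/4 + L/4)
-16*Q(6, -4) + 70 = -16*(15/4 + (¼)*(-4)) + 70 = -16*(15/4 - 1) + 70 = -16*11/4 + 70 = -44 + 70 = 26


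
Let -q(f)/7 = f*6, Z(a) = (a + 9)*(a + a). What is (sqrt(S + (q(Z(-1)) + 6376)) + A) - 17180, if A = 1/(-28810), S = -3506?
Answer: -494955801/28810 + sqrt(3542) ≈ -17121.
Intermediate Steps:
Z(a) = 2*a*(9 + a) (Z(a) = (9 + a)*(2*a) = 2*a*(9 + a))
q(f) = -42*f (q(f) = -7*f*6 = -42*f)
A = -1/28810 ≈ -3.4710e-5
(sqrt(S + (q(Z(-1)) + 6376)) + A) - 17180 = (sqrt(-3506 + (-84*(-1)*(9 - 1) + 6376)) - 1/28810) - 17180 = (sqrt(-3506 + (-84*(-1)*8 + 6376)) - 1/28810) - 17180 = (sqrt(-3506 + (-42*(-16) + 6376)) - 1/28810) - 17180 = (sqrt(-3506 + (672 + 6376)) - 1/28810) - 17180 = (sqrt(-3506 + 7048) - 1/28810) - 17180 = (sqrt(3542) - 1/28810) - 17180 = (-1/28810 + sqrt(3542)) - 17180 = -494955801/28810 + sqrt(3542)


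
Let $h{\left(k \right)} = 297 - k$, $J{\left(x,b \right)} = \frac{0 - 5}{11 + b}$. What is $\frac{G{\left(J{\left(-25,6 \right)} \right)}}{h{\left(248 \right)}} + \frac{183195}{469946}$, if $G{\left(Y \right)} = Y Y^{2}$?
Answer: $\frac{44043071465}{113133390202} \approx 0.3893$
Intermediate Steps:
$J{\left(x,b \right)} = - \frac{5}{11 + b}$
$G{\left(Y \right)} = Y^{3}$
$\frac{G{\left(J{\left(-25,6 \right)} \right)}}{h{\left(248 \right)}} + \frac{183195}{469946} = \frac{\left(- \frac{5}{11 + 6}\right)^{3}}{297 - 248} + \frac{183195}{469946} = \frac{\left(- \frac{5}{17}\right)^{3}}{297 - 248} + 183195 \cdot \frac{1}{469946} = \frac{\left(\left(-5\right) \frac{1}{17}\right)^{3}}{49} + \frac{183195}{469946} = \left(- \frac{5}{17}\right)^{3} \cdot \frac{1}{49} + \frac{183195}{469946} = \left(- \frac{125}{4913}\right) \frac{1}{49} + \frac{183195}{469946} = - \frac{125}{240737} + \frac{183195}{469946} = \frac{44043071465}{113133390202}$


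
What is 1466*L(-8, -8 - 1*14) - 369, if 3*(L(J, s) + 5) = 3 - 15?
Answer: -13563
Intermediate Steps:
L(J, s) = -9 (L(J, s) = -5 + (3 - 15)/3 = -5 + (1/3)*(-12) = -5 - 4 = -9)
1466*L(-8, -8 - 1*14) - 369 = 1466*(-9) - 369 = -13194 - 369 = -13563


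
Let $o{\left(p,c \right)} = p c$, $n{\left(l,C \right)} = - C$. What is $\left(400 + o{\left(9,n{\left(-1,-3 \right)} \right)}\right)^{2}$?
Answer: $182329$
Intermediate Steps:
$o{\left(p,c \right)} = c p$
$\left(400 + o{\left(9,n{\left(-1,-3 \right)} \right)}\right)^{2} = \left(400 + \left(-1\right) \left(-3\right) 9\right)^{2} = \left(400 + 3 \cdot 9\right)^{2} = \left(400 + 27\right)^{2} = 427^{2} = 182329$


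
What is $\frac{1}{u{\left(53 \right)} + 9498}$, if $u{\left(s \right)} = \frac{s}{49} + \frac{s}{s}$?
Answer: $\frac{49}{465504} \approx 0.00010526$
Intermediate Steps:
$u{\left(s \right)} = 1 + \frac{s}{49}$ ($u{\left(s \right)} = s \frac{1}{49} + 1 = \frac{s}{49} + 1 = 1 + \frac{s}{49}$)
$\frac{1}{u{\left(53 \right)} + 9498} = \frac{1}{\left(1 + \frac{1}{49} \cdot 53\right) + 9498} = \frac{1}{\left(1 + \frac{53}{49}\right) + 9498} = \frac{1}{\frac{102}{49} + 9498} = \frac{1}{\frac{465504}{49}} = \frac{49}{465504}$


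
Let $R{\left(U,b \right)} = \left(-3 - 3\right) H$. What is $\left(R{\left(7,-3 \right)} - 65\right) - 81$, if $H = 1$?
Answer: $-152$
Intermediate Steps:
$R{\left(U,b \right)} = -6$ ($R{\left(U,b \right)} = \left(-3 - 3\right) 1 = \left(-6\right) 1 = -6$)
$\left(R{\left(7,-3 \right)} - 65\right) - 81 = \left(-6 - 65\right) - 81 = -71 - 81 = -152$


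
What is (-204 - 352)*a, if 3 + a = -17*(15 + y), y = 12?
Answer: 256872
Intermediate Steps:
a = -462 (a = -3 - 17*(15 + 12) = -3 - 17*27 = -3 - 459 = -462)
(-204 - 352)*a = (-204 - 352)*(-462) = -556*(-462) = 256872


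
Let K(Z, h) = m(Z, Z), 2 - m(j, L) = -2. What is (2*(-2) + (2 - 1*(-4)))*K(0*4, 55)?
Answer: 8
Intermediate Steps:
m(j, L) = 4 (m(j, L) = 2 - 1*(-2) = 2 + 2 = 4)
K(Z, h) = 4
(2*(-2) + (2 - 1*(-4)))*K(0*4, 55) = (2*(-2) + (2 - 1*(-4)))*4 = (-4 + (2 + 4))*4 = (-4 + 6)*4 = 2*4 = 8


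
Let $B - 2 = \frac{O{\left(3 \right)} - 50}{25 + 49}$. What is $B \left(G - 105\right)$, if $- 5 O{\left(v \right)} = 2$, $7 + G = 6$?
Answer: $- \frac{25864}{185} \approx -139.81$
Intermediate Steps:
$G = -1$ ($G = -7 + 6 = -1$)
$O{\left(v \right)} = - \frac{2}{5}$ ($O{\left(v \right)} = \left(- \frac{1}{5}\right) 2 = - \frac{2}{5}$)
$B = \frac{244}{185}$ ($B = 2 + \frac{- \frac{2}{5} - 50}{25 + 49} = 2 - \frac{252}{5 \cdot 74} = 2 - \frac{126}{185} = \frac{244}{185} \approx 1.3189$)
$B \left(G - 105\right) = \frac{244 \left(-1 - 105\right)}{185} = \frac{244}{185} \left(-106\right) = - \frac{25864}{185}$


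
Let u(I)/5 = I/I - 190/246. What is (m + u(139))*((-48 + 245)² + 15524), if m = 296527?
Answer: 660561796671/41 ≈ 1.6111e+10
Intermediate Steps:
u(I) = 140/123 (u(I) = 5*(I/I - 190/246) = 5*(1 - 190*1/246) = 5*(1 - 95/123) = 5*(28/123) = 140/123)
(m + u(139))*((-48 + 245)² + 15524) = (296527 + 140/123)*((-48 + 245)² + 15524) = 36472961*(197² + 15524)/123 = 36472961*(38809 + 15524)/123 = (36472961/123)*54333 = 660561796671/41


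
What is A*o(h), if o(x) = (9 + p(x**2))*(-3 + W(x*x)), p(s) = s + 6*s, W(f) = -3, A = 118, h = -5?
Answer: -130272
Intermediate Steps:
p(s) = 7*s
o(x) = -54 - 42*x**2 (o(x) = (9 + 7*x**2)*(-3 - 3) = (9 + 7*x**2)*(-6) = -54 - 42*x**2)
A*o(h) = 118*(-54 - 42*(-5)**2) = 118*(-54 - 42*25) = 118*(-54 - 1050) = 118*(-1104) = -130272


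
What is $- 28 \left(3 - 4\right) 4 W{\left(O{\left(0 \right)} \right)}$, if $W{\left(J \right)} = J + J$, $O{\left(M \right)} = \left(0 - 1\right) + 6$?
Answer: $1120$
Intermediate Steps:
$O{\left(M \right)} = 5$ ($O{\left(M \right)} = -1 + 6 = 5$)
$W{\left(J \right)} = 2 J$
$- 28 \left(3 - 4\right) 4 W{\left(O{\left(0 \right)} \right)} = - 28 \left(3 - 4\right) 4 \cdot 2 \cdot 5 = - 28 \left(3 - 4\right) 4 \cdot 10 = - 28 \left(\left(-1\right) 4\right) 10 = \left(-28\right) \left(-4\right) 10 = 112 \cdot 10 = 1120$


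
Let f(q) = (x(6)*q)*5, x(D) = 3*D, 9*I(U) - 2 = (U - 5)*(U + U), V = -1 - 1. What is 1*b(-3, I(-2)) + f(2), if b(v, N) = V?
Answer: 178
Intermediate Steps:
V = -2
I(U) = 2/9 + 2*U*(-5 + U)/9 (I(U) = 2/9 + ((U - 5)*(U + U))/9 = 2/9 + ((-5 + U)*(2*U))/9 = 2/9 + (2*U*(-5 + U))/9 = 2/9 + 2*U*(-5 + U)/9)
b(v, N) = -2
f(q) = 90*q (f(q) = ((3*6)*q)*5 = (18*q)*5 = 90*q)
1*b(-3, I(-2)) + f(2) = 1*(-2) + 90*2 = -2 + 180 = 178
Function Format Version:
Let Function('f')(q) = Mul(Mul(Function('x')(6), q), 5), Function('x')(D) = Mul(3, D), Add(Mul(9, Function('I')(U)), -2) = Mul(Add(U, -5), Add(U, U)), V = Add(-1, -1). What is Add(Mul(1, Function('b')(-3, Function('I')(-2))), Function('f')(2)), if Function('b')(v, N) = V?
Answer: 178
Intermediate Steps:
V = -2
Function('I')(U) = Add(Rational(2, 9), Mul(Rational(2, 9), U, Add(-5, U))) (Function('I')(U) = Add(Rational(2, 9), Mul(Rational(1, 9), Mul(Add(U, -5), Add(U, U)))) = Add(Rational(2, 9), Mul(Rational(1, 9), Mul(Add(-5, U), Mul(2, U)))) = Add(Rational(2, 9), Mul(Rational(1, 9), Mul(2, U, Add(-5, U)))) = Add(Rational(2, 9), Mul(Rational(2, 9), U, Add(-5, U))))
Function('b')(v, N) = -2
Function('f')(q) = Mul(90, q) (Function('f')(q) = Mul(Mul(Mul(3, 6), q), 5) = Mul(Mul(18, q), 5) = Mul(90, q))
Add(Mul(1, Function('b')(-3, Function('I')(-2))), Function('f')(2)) = Add(Mul(1, -2), Mul(90, 2)) = Add(-2, 180) = 178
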